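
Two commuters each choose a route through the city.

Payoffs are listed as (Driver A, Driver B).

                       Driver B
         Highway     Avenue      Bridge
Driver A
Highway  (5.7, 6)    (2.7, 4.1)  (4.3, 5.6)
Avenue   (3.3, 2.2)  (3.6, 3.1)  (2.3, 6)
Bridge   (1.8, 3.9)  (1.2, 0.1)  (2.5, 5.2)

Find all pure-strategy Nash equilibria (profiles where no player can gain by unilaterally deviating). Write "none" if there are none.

Driver A against Highway: payoffs 5.7, 3.3, 1.8 → best response Highway.
Driver A against Avenue: payoffs 2.7, 3.6, 1.2 → best response Avenue.
Driver A against Bridge: payoffs 4.3, 2.3, 2.5 → best response Highway.
Driver B against Highway: payoffs 6, 4.1, 5.6 → best response Highway.
Driver B against Avenue: payoffs 2.2, 3.1, 6 → best response Bridge.
Driver B against Bridge: payoffs 3.9, 0.1, 5.2 → best response Bridge.
Mutual best responses: (Highway, Highway).

(Highway, Highway)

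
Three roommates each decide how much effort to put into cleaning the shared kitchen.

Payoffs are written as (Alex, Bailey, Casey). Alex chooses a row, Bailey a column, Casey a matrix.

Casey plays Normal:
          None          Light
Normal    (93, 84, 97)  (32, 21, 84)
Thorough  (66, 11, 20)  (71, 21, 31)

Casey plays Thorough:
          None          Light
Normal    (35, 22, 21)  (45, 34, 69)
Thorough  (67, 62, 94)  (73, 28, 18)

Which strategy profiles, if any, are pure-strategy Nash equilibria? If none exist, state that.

Alex against (None, Normal): payoffs 93, 66 → best response Normal.
Alex against (None, Thorough): payoffs 35, 67 → best response Thorough.
Alex against (Light, Normal): payoffs 32, 71 → best response Thorough.
Alex against (Light, Thorough): payoffs 45, 73 → best response Thorough.
Bailey against (Normal, Normal): payoffs 84, 21 → best response None.
Bailey against (Normal, Thorough): payoffs 22, 34 → best response Light.
Bailey against (Thorough, Normal): payoffs 11, 21 → best response Light.
Bailey against (Thorough, Thorough): payoffs 62, 28 → best response None.
Casey against (Normal, None): payoffs 97, 21 → best response Normal.
Casey against (Normal, Light): payoffs 84, 69 → best response Normal.
Casey against (Thorough, None): payoffs 20, 94 → best response Thorough.
Casey against (Thorough, Light): payoffs 31, 18 → best response Normal.
Mutual best responses: (Normal, None, Normal); (Thorough, None, Thorough); (Thorough, Light, Normal).

Pure-strategy Nash equilibria: (Normal, None, Normal); (Thorough, None, Thorough); (Thorough, Light, Normal)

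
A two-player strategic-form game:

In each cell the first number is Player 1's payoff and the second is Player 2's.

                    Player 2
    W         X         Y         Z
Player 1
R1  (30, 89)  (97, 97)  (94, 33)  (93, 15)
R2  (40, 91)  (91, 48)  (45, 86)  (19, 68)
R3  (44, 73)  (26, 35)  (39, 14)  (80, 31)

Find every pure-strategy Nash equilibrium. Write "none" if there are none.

(R1, X), (R3, W)

Mark each player's best response to every combination of opponents' strategies; a profile where every player is best-responding is a pure Nash equilibrium.
Player 1 against W: payoffs 30, 40, 44 → best response R3.
Player 1 against X: payoffs 97, 91, 26 → best response R1.
Player 1 against Y: payoffs 94, 45, 39 → best response R1.
Player 1 against Z: payoffs 93, 19, 80 → best response R1.
Player 2 against R1: payoffs 89, 97, 33, 15 → best response X.
Player 2 against R2: payoffs 91, 48, 86, 68 → best response W.
Player 2 against R3: payoffs 73, 35, 14, 31 → best response W.
Mutual best responses: (R1, X); (R3, W).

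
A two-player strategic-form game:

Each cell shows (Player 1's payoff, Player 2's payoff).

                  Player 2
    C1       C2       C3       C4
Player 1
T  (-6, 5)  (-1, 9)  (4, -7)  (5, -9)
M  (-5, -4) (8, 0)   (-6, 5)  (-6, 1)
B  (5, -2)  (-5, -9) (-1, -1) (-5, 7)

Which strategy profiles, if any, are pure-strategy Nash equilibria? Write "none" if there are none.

This game has no pure Nash equilibrium.

Check each profile: it is a Nash equilibrium iff no player can strictly gain by switching unilaterally.
(T, C1): Player 1 can switch to M (-6 → -5). Not NE.
(T, C2): Player 1 can switch to M (-1 → 8). Not NE.
(T, C3): Player 2 can switch to C1 (-7 → 5). Not NE.
(T, C4): Player 2 can switch to C1 (-9 → 5). Not NE.
(M, C1): Player 1 can switch to B (-5 → 5). Not NE.
(M, C2): Player 2 can switch to C3 (0 → 5). Not NE.
(M, C3): Player 1 can switch to T (-6 → 4). Not NE.
(M, C4): Player 1 can switch to T (-6 → 5). Not NE.
(The remaining 4 profiles each have a profitable deviation by the same check.)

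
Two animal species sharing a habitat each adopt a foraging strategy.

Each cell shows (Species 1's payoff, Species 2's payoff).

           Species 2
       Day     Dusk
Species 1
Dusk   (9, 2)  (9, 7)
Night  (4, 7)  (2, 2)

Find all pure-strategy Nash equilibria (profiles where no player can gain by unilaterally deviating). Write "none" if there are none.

(Dusk, Dusk)

(Dusk, Day): Species 2 can switch to Dusk (2 → 7). Not NE.
(Dusk, Dusk): Species 1 gets 9, best alternative 2; Species 2 gets 7, best alternative 2. No profitable deviation — NE.
(Night, Day): Species 1 can switch to Dusk (4 → 9). Not NE.
(Night, Dusk): Species 1 can switch to Dusk (2 → 9). Not NE.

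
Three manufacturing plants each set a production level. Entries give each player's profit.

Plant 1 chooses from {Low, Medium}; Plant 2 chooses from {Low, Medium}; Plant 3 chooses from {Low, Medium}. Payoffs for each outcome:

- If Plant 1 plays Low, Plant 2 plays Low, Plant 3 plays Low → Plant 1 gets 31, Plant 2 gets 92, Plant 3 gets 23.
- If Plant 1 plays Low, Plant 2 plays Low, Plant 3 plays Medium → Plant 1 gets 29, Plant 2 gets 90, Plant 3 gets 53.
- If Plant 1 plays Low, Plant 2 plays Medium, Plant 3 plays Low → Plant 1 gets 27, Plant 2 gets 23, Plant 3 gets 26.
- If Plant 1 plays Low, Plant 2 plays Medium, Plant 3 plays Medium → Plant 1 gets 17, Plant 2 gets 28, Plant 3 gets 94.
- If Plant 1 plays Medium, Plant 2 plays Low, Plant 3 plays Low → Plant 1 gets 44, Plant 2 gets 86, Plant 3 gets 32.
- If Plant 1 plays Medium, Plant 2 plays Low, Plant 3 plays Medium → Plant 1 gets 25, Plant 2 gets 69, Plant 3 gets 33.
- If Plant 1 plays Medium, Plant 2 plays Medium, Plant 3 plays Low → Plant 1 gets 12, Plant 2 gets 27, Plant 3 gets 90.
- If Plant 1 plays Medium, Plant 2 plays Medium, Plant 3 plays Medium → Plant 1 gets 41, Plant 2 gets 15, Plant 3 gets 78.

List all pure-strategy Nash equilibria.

The unique pure-strategy Nash equilibrium is (Low, Low, Medium).

Plant 1 against (Low, Low): payoffs 31, 44 → best response Medium.
Plant 1 against (Low, Medium): payoffs 29, 25 → best response Low.
Plant 1 against (Medium, Low): payoffs 27, 12 → best response Low.
Plant 1 against (Medium, Medium): payoffs 17, 41 → best response Medium.
Plant 2 against (Low, Low): payoffs 92, 23 → best response Low.
Plant 2 against (Low, Medium): payoffs 90, 28 → best response Low.
Plant 2 against (Medium, Low): payoffs 86, 27 → best response Low.
Plant 2 against (Medium, Medium): payoffs 69, 15 → best response Low.
Plant 3 against (Low, Low): payoffs 23, 53 → best response Medium.
Plant 3 against (Low, Medium): payoffs 26, 94 → best response Medium.
Plant 3 against (Medium, Low): payoffs 32, 33 → best response Medium.
Plant 3 against (Medium, Medium): payoffs 90, 78 → best response Low.
Mutual best responses: (Low, Low, Medium).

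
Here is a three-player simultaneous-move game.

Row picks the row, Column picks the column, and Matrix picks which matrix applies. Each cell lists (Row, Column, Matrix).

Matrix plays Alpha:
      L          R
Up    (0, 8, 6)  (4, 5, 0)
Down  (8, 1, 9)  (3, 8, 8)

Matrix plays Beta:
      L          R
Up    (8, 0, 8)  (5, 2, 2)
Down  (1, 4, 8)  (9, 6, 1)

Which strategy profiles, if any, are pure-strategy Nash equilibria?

Row against (L, Alpha): payoffs 0, 8 → best response Down.
Row against (L, Beta): payoffs 8, 1 → best response Up.
Row against (R, Alpha): payoffs 4, 3 → best response Up.
Row against (R, Beta): payoffs 5, 9 → best response Down.
Column against (Up, Alpha): payoffs 8, 5 → best response L.
Column against (Up, Beta): payoffs 0, 2 → best response R.
Column against (Down, Alpha): payoffs 1, 8 → best response R.
Column against (Down, Beta): payoffs 4, 6 → best response R.
Matrix against (Up, L): payoffs 6, 8 → best response Beta.
Matrix against (Up, R): payoffs 0, 2 → best response Beta.
Matrix against (Down, L): payoffs 9, 8 → best response Alpha.
Matrix against (Down, R): payoffs 8, 1 → best response Alpha.
No profile is a mutual best response for all players.

There is no pure-strategy Nash equilibrium.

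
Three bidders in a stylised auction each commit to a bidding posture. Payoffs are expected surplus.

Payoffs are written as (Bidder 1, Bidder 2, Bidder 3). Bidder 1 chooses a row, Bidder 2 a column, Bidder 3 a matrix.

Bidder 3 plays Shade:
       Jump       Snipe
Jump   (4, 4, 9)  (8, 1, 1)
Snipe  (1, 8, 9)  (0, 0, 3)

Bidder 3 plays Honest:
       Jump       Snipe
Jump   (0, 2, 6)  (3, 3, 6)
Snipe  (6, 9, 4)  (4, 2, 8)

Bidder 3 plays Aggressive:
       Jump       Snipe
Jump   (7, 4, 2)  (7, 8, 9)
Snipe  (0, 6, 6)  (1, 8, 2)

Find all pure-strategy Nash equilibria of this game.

Bidder 1 against (Jump, Shade): payoffs 4, 1 → best response Jump.
Bidder 1 against (Jump, Honest): payoffs 0, 6 → best response Snipe.
Bidder 1 against (Jump, Aggressive): payoffs 7, 0 → best response Jump.
Bidder 1 against (Snipe, Shade): payoffs 8, 0 → best response Jump.
Bidder 1 against (Snipe, Honest): payoffs 3, 4 → best response Snipe.
Bidder 1 against (Snipe, Aggressive): payoffs 7, 1 → best response Jump.
Bidder 2 against (Jump, Shade): payoffs 4, 1 → best response Jump.
Bidder 2 against (Jump, Honest): payoffs 2, 3 → best response Snipe.
Bidder 2 against (Jump, Aggressive): payoffs 4, 8 → best response Snipe.
Bidder 2 against (Snipe, Shade): payoffs 8, 0 → best response Jump.
Bidder 2 against (Snipe, Honest): payoffs 9, 2 → best response Jump.
Bidder 2 against (Snipe, Aggressive): payoffs 6, 8 → best response Snipe.
Bidder 3 against (Jump, Jump): payoffs 9, 6, 2 → best response Shade.
Bidder 3 against (Jump, Snipe): payoffs 1, 6, 9 → best response Aggressive.
Bidder 3 against (Snipe, Jump): payoffs 9, 4, 6 → best response Shade.
Bidder 3 against (Snipe, Snipe): payoffs 3, 8, 2 → best response Honest.
Mutual best responses: (Jump, Jump, Shade); (Jump, Snipe, Aggressive).

Pure-strategy Nash equilibria: (Jump, Jump, Shade) and (Jump, Snipe, Aggressive)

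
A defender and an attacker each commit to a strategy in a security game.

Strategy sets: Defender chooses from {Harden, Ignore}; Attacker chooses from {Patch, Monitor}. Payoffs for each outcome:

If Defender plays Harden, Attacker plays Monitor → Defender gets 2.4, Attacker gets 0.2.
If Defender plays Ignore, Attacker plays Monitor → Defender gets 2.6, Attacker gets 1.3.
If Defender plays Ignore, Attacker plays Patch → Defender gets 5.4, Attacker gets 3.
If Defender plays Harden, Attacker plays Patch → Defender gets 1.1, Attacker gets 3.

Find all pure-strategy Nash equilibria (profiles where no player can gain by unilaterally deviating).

Mark each player's best response to every combination of opponents' strategies; a profile where every player is best-responding is a pure Nash equilibrium.
Defender against Patch: payoffs 1.1, 5.4 → best response Ignore.
Defender against Monitor: payoffs 2.4, 2.6 → best response Ignore.
Attacker against Harden: payoffs 3, 0.2 → best response Patch.
Attacker against Ignore: payoffs 3, 1.3 → best response Patch.
Mutual best responses: (Ignore, Patch).

The unique pure-strategy Nash equilibrium is (Ignore, Patch).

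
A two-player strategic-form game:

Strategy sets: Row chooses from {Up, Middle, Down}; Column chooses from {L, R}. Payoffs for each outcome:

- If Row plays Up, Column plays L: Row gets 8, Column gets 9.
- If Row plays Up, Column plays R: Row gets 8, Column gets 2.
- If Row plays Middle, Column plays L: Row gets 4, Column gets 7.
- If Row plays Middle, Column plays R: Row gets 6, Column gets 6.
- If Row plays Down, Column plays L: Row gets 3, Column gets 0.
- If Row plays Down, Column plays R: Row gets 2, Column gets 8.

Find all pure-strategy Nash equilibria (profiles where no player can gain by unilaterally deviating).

(Up, L): Row gets 8, best alternative 4; Column gets 9, best alternative 2. No profitable deviation — NE.
(Up, R): Column can switch to L (2 → 9). Not NE.
(Middle, L): Row can switch to Up (4 → 8). Not NE.
(Middle, R): Row can switch to Up (6 → 8). Not NE.
(Down, L): Row can switch to Up (3 → 8). Not NE.
(Down, R): Row can switch to Up (2 → 8). Not NE.

The unique pure-strategy Nash equilibrium is (Up, L).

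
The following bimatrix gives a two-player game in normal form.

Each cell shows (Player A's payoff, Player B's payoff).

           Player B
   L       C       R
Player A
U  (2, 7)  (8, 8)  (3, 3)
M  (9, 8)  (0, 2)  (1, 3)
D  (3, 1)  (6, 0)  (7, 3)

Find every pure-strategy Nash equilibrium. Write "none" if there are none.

Mark each player's best response to every combination of opponents' strategies; a profile where every player is best-responding is a pure Nash equilibrium.
Player A against L: payoffs 2, 9, 3 → best response M.
Player A against C: payoffs 8, 0, 6 → best response U.
Player A against R: payoffs 3, 1, 7 → best response D.
Player B against U: payoffs 7, 8, 3 → best response C.
Player B against M: payoffs 8, 2, 3 → best response L.
Player B against D: payoffs 1, 0, 3 → best response R.
Mutual best responses: (U, C); (M, L); (D, R).

Pure-strategy Nash equilibria: (U, C), (M, L), (D, R)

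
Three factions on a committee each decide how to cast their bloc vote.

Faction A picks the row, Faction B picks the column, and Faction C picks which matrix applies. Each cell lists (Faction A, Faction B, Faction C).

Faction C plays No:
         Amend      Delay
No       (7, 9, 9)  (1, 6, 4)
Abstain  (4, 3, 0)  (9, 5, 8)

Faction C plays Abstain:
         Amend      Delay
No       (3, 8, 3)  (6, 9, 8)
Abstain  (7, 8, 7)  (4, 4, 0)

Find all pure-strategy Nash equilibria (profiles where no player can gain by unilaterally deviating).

Mark each player's best response to every combination of opponents' strategies; a profile where every player is best-responding is a pure Nash equilibrium.
Faction A against (Amend, No): payoffs 7, 4 → best response No.
Faction A against (Amend, Abstain): payoffs 3, 7 → best response Abstain.
Faction A against (Delay, No): payoffs 1, 9 → best response Abstain.
Faction A against (Delay, Abstain): payoffs 6, 4 → best response No.
Faction B against (No, No): payoffs 9, 6 → best response Amend.
Faction B against (No, Abstain): payoffs 8, 9 → best response Delay.
Faction B against (Abstain, No): payoffs 3, 5 → best response Delay.
Faction B against (Abstain, Abstain): payoffs 8, 4 → best response Amend.
Faction C against (No, Amend): payoffs 9, 3 → best response No.
Faction C against (No, Delay): payoffs 4, 8 → best response Abstain.
Faction C against (Abstain, Amend): payoffs 0, 7 → best response Abstain.
Faction C against (Abstain, Delay): payoffs 8, 0 → best response No.
Mutual best responses: (No, Amend, No); (No, Delay, Abstain); (Abstain, Amend, Abstain); (Abstain, Delay, No).

The pure Nash equilibria are (No, Amend, No) and (No, Delay, Abstain) and (Abstain, Amend, Abstain) and (Abstain, Delay, No).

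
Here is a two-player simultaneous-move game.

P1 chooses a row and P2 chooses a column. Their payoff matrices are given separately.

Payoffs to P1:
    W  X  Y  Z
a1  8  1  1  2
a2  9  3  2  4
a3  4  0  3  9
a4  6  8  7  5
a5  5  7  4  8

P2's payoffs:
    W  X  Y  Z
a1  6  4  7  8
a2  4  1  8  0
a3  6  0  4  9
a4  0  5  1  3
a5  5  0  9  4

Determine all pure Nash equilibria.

(a1, W): P1 can switch to a2 (8 → 9). Not NE.
(a1, X): P1 can switch to a2 (1 → 3). Not NE.
(a1, Y): P1 can switch to a2 (1 → 2). Not NE.
(a1, Z): P1 can switch to a2 (2 → 4). Not NE.
(a2, W): P2 can switch to Y (4 → 8). Not NE.
(a2, X): P1 can switch to a4 (3 → 8). Not NE.
(a2, Y): P1 can switch to a3 (2 → 3). Not NE.
(a2, Z): P1 can switch to a3 (4 → 9). Not NE.
(a3, Z): P1 gets 9, best alternative 8; P2 gets 9, best alternative 6. No profitable deviation — NE.
(a4, X): P1 gets 8, best alternative 7; P2 gets 5, best alternative 3. No profitable deviation — NE.
(The remaining 10 profiles each have a profitable deviation by the same check.)

Pure-strategy Nash equilibria: (a3, Z); (a4, X)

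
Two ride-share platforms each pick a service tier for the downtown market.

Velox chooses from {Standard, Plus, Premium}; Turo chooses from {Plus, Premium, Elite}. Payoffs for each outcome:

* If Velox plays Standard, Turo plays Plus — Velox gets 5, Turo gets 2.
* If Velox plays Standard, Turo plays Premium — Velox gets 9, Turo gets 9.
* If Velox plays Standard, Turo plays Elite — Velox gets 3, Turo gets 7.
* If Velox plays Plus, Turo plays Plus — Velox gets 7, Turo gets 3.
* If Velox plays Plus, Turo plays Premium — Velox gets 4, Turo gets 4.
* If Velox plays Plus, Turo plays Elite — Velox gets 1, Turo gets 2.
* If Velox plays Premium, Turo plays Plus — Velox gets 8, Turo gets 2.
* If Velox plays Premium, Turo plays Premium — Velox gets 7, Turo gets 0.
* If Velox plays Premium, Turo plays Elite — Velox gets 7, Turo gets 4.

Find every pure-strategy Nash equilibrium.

Pure-strategy Nash equilibria: (Standard, Premium) and (Premium, Elite)

(Standard, Plus): Velox can switch to Plus (5 → 7). Not NE.
(Standard, Premium): Velox gets 9, best alternative 7; Turo gets 9, best alternative 7. No profitable deviation — NE.
(Standard, Elite): Velox can switch to Premium (3 → 7). Not NE.
(Plus, Plus): Velox can switch to Premium (7 → 8). Not NE.
(Plus, Premium): Velox can switch to Standard (4 → 9). Not NE.
(Plus, Elite): Velox can switch to Standard (1 → 3). Not NE.
(Premium, Plus): Turo can switch to Elite (2 → 4). Not NE.
(Premium, Premium): Velox can switch to Standard (7 → 9). Not NE.
(Premium, Elite): Velox gets 7, best alternative 3; Turo gets 4, best alternative 2. No profitable deviation — NE.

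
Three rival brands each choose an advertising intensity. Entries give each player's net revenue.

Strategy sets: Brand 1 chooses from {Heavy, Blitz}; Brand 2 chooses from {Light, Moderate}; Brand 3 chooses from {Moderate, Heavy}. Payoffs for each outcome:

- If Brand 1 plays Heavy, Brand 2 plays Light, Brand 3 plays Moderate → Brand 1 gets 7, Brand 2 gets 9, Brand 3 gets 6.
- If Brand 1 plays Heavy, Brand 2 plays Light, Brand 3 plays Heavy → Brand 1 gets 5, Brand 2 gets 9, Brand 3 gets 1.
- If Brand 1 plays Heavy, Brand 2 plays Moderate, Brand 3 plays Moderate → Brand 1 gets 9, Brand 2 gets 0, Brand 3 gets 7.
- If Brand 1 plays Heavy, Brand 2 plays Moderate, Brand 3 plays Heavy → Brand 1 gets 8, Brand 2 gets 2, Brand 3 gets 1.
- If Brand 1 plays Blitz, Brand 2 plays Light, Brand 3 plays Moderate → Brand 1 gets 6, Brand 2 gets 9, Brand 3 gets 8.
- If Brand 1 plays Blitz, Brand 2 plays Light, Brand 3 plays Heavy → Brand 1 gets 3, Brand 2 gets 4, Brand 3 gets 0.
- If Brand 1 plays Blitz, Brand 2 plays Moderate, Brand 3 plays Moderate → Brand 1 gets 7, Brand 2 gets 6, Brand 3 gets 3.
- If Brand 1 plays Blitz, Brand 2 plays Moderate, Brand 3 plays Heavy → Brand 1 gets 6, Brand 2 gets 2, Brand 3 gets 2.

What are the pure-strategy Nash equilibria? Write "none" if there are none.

Brand 1 against (Light, Moderate): payoffs 7, 6 → best response Heavy.
Brand 1 against (Light, Heavy): payoffs 5, 3 → best response Heavy.
Brand 1 against (Moderate, Moderate): payoffs 9, 7 → best response Heavy.
Brand 1 against (Moderate, Heavy): payoffs 8, 6 → best response Heavy.
Brand 2 against (Heavy, Moderate): payoffs 9, 0 → best response Light.
Brand 2 against (Heavy, Heavy): payoffs 9, 2 → best response Light.
Brand 2 against (Blitz, Moderate): payoffs 9, 6 → best response Light.
Brand 2 against (Blitz, Heavy): payoffs 4, 2 → best response Light.
Brand 3 against (Heavy, Light): payoffs 6, 1 → best response Moderate.
Brand 3 against (Heavy, Moderate): payoffs 7, 1 → best response Moderate.
Brand 3 against (Blitz, Light): payoffs 8, 0 → best response Moderate.
Brand 3 against (Blitz, Moderate): payoffs 3, 2 → best response Moderate.
Mutual best responses: (Heavy, Light, Moderate).

Pure NE: (Heavy, Light, Moderate)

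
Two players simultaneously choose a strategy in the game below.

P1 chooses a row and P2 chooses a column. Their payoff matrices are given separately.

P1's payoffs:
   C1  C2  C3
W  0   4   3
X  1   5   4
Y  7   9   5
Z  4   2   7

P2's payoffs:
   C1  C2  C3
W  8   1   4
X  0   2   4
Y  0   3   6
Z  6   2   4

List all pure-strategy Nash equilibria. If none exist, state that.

P1 against C1: payoffs 0, 1, 7, 4 → best response Y.
P1 against C2: payoffs 4, 5, 9, 2 → best response Y.
P1 against C3: payoffs 3, 4, 5, 7 → best response Z.
P2 against W: payoffs 8, 1, 4 → best response C1.
P2 against X: payoffs 0, 2, 4 → best response C3.
P2 against Y: payoffs 0, 3, 6 → best response C3.
P2 against Z: payoffs 6, 2, 4 → best response C1.
No profile is a mutual best response for all players.

This game has no pure Nash equilibrium.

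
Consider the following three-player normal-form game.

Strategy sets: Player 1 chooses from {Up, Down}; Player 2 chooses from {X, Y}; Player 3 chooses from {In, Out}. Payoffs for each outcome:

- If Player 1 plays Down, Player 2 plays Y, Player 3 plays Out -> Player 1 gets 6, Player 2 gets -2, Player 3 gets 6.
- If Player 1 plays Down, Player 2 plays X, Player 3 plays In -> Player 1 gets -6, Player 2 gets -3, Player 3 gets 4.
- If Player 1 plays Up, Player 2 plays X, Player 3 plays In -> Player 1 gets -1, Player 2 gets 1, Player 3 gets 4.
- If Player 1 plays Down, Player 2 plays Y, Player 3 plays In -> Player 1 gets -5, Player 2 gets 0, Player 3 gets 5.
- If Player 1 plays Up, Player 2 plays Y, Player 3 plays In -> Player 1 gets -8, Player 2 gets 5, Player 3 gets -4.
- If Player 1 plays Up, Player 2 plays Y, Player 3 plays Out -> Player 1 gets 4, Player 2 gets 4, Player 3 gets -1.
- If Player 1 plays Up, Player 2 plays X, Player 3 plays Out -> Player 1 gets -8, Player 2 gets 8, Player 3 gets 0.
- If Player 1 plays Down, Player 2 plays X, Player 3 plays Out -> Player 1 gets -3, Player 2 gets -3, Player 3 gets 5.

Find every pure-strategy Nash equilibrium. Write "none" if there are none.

Check each profile: it is a Nash equilibrium iff no player can strictly gain by switching unilaterally.
(Up, X, In): Player 2 can switch to Y (1 → 5). Not NE.
(Up, X, Out): Player 1 can switch to Down (-8 → -3). Not NE.
(Up, Y, In): Player 1 can switch to Down (-8 → -5). Not NE.
(Up, Y, Out): Player 1 can switch to Down (4 → 6). Not NE.
(Down, X, In): Player 1 can switch to Up (-6 → -1). Not NE.
(Down, X, Out): Player 2 can switch to Y (-3 → -2). Not NE.
(Down, Y, In): Player 3 can switch to Out (5 → 6). Not NE.
(Down, Y, Out): Player 1 gets 6, best alternative 4; Player 2 gets -2, best alternative -3; Player 3 gets 6, best alternative 5. No profitable deviation — NE.

(Down, Y, Out)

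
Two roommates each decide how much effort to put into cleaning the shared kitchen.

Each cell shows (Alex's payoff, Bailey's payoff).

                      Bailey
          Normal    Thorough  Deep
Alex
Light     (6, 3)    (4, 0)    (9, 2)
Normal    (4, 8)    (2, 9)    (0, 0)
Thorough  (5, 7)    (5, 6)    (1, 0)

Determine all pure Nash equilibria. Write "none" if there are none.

Alex against Normal: payoffs 6, 4, 5 → best response Light.
Alex against Thorough: payoffs 4, 2, 5 → best response Thorough.
Alex against Deep: payoffs 9, 0, 1 → best response Light.
Bailey against Light: payoffs 3, 0, 2 → best response Normal.
Bailey against Normal: payoffs 8, 9, 0 → best response Thorough.
Bailey against Thorough: payoffs 7, 6, 0 → best response Normal.
Mutual best responses: (Light, Normal).

(Light, Normal)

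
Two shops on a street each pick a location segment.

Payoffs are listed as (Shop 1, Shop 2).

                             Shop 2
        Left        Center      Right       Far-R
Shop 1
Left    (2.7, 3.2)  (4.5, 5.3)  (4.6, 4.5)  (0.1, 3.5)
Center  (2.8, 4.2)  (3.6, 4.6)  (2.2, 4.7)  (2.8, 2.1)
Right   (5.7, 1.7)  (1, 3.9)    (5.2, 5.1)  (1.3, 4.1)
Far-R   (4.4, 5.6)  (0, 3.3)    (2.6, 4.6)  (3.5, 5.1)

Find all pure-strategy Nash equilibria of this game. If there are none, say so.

(Left, Left): Shop 1 can switch to Center (2.7 → 2.8). Not NE.
(Left, Center): Shop 1 gets 4.5, best alternative 3.6; Shop 2 gets 5.3, best alternative 4.5. No profitable deviation — NE.
(Left, Right): Shop 1 can switch to Right (4.6 → 5.2). Not NE.
(Left, Far-R): Shop 1 can switch to Center (0.1 → 2.8). Not NE.
(Center, Left): Shop 1 can switch to Right (2.8 → 5.7). Not NE.
(Center, Center): Shop 1 can switch to Left (3.6 → 4.5). Not NE.
(Center, Right): Shop 1 can switch to Left (2.2 → 4.6). Not NE.
(Center, Far-R): Shop 1 can switch to Far-R (2.8 → 3.5). Not NE.
(Right, Left): Shop 2 can switch to Center (1.7 → 3.9). Not NE.
(Right, Center): Shop 1 can switch to Left (1 → 4.5). Not NE.
(Right, Right): Shop 1 gets 5.2, best alternative 4.6; Shop 2 gets 5.1, best alternative 4.1. No profitable deviation — NE.
(Right, Far-R): Shop 1 can switch to Center (1.3 → 2.8). Not NE.
(Far-R, Left): Shop 1 can switch to Right (4.4 → 5.7). Not NE.
(Far-R, Center): Shop 1 can switch to Left (0 → 4.5). Not NE.
(The remaining 2 profiles each have a profitable deviation by the same check.)

The pure Nash equilibria are (Left, Center), (Right, Right).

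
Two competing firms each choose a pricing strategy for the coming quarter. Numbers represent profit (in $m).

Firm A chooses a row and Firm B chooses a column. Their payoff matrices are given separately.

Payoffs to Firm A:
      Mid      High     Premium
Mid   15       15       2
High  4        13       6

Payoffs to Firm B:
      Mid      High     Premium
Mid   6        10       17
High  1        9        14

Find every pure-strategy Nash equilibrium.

The unique pure-strategy Nash equilibrium is (High, Premium).

(Mid, Mid): Firm B can switch to High (6 → 10). Not NE.
(Mid, High): Firm B can switch to Premium (10 → 17). Not NE.
(Mid, Premium): Firm A can switch to High (2 → 6). Not NE.
(High, Mid): Firm A can switch to Mid (4 → 15). Not NE.
(High, High): Firm A can switch to Mid (13 → 15). Not NE.
(High, Premium): Firm A gets 6, best alternative 2; Firm B gets 14, best alternative 9. No profitable deviation — NE.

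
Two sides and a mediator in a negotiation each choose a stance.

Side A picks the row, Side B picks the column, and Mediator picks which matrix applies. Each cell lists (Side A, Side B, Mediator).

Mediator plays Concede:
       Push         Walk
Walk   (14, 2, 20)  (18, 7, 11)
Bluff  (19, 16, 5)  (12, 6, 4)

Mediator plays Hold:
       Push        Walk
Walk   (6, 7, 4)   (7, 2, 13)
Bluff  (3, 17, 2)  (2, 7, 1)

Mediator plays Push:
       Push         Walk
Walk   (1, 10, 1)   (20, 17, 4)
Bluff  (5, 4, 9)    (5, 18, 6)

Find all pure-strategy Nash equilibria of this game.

There is no pure-strategy Nash equilibrium.

For each player, find the best response to each opponent profile; mutual best responses are the pure NE.
Side A against (Push, Concede): payoffs 14, 19 → best response Bluff.
Side A against (Push, Hold): payoffs 6, 3 → best response Walk.
Side A against (Push, Push): payoffs 1, 5 → best response Bluff.
Side A against (Walk, Concede): payoffs 18, 12 → best response Walk.
Side A against (Walk, Hold): payoffs 7, 2 → best response Walk.
Side A against (Walk, Push): payoffs 20, 5 → best response Walk.
Side B against (Walk, Concede): payoffs 2, 7 → best response Walk.
Side B against (Walk, Hold): payoffs 7, 2 → best response Push.
Side B against (Walk, Push): payoffs 10, 17 → best response Walk.
Side B against (Bluff, Concede): payoffs 16, 6 → best response Push.
Side B against (Bluff, Hold): payoffs 17, 7 → best response Push.
Side B against (Bluff, Push): payoffs 4, 18 → best response Walk.
Mediator against (Walk, Push): payoffs 20, 4, 1 → best response Concede.
Mediator against (Walk, Walk): payoffs 11, 13, 4 → best response Hold.
Mediator against (Bluff, Push): payoffs 5, 2, 9 → best response Push.
Mediator against (Bluff, Walk): payoffs 4, 1, 6 → best response Push.
No profile is a mutual best response for all players.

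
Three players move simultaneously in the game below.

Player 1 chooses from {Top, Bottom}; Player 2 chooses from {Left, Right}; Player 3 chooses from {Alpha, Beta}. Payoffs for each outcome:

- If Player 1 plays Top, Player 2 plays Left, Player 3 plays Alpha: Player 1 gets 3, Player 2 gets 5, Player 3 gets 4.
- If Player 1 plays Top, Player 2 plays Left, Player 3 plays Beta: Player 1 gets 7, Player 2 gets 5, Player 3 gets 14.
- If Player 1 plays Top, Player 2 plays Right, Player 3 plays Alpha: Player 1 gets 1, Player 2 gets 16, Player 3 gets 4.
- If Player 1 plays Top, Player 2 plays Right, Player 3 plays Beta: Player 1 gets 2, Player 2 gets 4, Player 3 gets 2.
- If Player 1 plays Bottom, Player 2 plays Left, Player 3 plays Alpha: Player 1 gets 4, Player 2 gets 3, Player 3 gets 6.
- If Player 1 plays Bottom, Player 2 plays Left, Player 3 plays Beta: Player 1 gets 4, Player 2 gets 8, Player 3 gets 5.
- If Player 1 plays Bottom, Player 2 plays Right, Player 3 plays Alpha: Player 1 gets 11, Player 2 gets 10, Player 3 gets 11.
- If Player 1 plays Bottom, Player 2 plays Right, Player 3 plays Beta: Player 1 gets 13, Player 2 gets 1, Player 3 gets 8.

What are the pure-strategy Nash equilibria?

Pure-strategy Nash equilibria: (Top, Left, Beta), (Bottom, Right, Alpha)

(Top, Left, Alpha): Player 1 can switch to Bottom (3 → 4). Not NE.
(Top, Left, Beta): Player 1 gets 7, best alternative 4; Player 2 gets 5, best alternative 4; Player 3 gets 14, best alternative 4. No profitable deviation — NE.
(Top, Right, Alpha): Player 1 can switch to Bottom (1 → 11). Not NE.
(Top, Right, Beta): Player 1 can switch to Bottom (2 → 13). Not NE.
(Bottom, Left, Alpha): Player 2 can switch to Right (3 → 10). Not NE.
(Bottom, Left, Beta): Player 1 can switch to Top (4 → 7). Not NE.
(Bottom, Right, Alpha): Player 1 gets 11, best alternative 1; Player 2 gets 10, best alternative 3; Player 3 gets 11, best alternative 8. No profitable deviation — NE.
(Bottom, Right, Beta): Player 2 can switch to Left (1 → 8). Not NE.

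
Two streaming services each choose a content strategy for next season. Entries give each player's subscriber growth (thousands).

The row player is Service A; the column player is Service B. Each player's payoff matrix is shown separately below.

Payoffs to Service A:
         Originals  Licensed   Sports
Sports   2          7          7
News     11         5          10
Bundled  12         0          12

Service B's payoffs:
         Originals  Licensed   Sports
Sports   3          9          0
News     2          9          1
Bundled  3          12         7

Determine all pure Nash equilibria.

Pure NE: (Sports, Licensed)

Mark each player's best response to every combination of opponents' strategies; a profile where every player is best-responding is a pure Nash equilibrium.
Service A against Originals: payoffs 2, 11, 12 → best response Bundled.
Service A against Licensed: payoffs 7, 5, 0 → best response Sports.
Service A against Sports: payoffs 7, 10, 12 → best response Bundled.
Service B against Sports: payoffs 3, 9, 0 → best response Licensed.
Service B against News: payoffs 2, 9, 1 → best response Licensed.
Service B against Bundled: payoffs 3, 12, 7 → best response Licensed.
Mutual best responses: (Sports, Licensed).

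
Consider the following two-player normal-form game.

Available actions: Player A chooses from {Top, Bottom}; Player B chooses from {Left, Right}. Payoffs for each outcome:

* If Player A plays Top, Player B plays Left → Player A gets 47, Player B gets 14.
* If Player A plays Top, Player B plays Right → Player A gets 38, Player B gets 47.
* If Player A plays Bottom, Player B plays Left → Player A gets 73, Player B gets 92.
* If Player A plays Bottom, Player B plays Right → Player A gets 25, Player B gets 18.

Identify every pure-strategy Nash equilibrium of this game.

Player A against Left: payoffs 47, 73 → best response Bottom.
Player A against Right: payoffs 38, 25 → best response Top.
Player B against Top: payoffs 14, 47 → best response Right.
Player B against Bottom: payoffs 92, 18 → best response Left.
Mutual best responses: (Top, Right); (Bottom, Left).

The pure Nash equilibria are (Top, Right); (Bottom, Left).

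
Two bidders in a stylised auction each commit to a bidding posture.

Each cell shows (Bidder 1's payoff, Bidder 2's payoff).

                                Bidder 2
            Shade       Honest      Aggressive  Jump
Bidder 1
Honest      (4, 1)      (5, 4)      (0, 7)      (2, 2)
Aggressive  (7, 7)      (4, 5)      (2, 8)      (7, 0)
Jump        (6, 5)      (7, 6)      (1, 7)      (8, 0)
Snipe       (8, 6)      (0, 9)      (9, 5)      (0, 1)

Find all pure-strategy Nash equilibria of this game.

No pure-strategy Nash equilibrium.

(Honest, Shade): Bidder 1 can switch to Aggressive (4 → 7). Not NE.
(Honest, Honest): Bidder 1 can switch to Jump (5 → 7). Not NE.
(Honest, Aggressive): Bidder 1 can switch to Aggressive (0 → 2). Not NE.
(Honest, Jump): Bidder 1 can switch to Aggressive (2 → 7). Not NE.
(Aggressive, Shade): Bidder 1 can switch to Snipe (7 → 8). Not NE.
(Aggressive, Honest): Bidder 1 can switch to Honest (4 → 5). Not NE.
(Aggressive, Aggressive): Bidder 1 can switch to Snipe (2 → 9). Not NE.
(Aggressive, Jump): Bidder 1 can switch to Jump (7 → 8). Not NE.
(Jump, Shade): Bidder 1 can switch to Aggressive (6 → 7). Not NE.
(Jump, Honest): Bidder 2 can switch to Aggressive (6 → 7). Not NE.
(The remaining 6 profiles each have a profitable deviation by the same check.)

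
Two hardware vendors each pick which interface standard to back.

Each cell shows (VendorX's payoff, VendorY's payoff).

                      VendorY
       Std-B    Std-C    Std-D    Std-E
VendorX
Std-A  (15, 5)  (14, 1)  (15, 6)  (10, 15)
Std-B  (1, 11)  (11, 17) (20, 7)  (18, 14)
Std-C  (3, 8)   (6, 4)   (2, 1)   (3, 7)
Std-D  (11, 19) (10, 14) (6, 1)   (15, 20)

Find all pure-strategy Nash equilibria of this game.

VendorX against Std-B: payoffs 15, 1, 3, 11 → best response Std-A.
VendorX against Std-C: payoffs 14, 11, 6, 10 → best response Std-A.
VendorX against Std-D: payoffs 15, 20, 2, 6 → best response Std-B.
VendorX against Std-E: payoffs 10, 18, 3, 15 → best response Std-B.
VendorY against Std-A: payoffs 5, 1, 6, 15 → best response Std-E.
VendorY against Std-B: payoffs 11, 17, 7, 14 → best response Std-C.
VendorY against Std-C: payoffs 8, 4, 1, 7 → best response Std-B.
VendorY against Std-D: payoffs 19, 14, 1, 20 → best response Std-E.
No profile is a mutual best response for all players.

none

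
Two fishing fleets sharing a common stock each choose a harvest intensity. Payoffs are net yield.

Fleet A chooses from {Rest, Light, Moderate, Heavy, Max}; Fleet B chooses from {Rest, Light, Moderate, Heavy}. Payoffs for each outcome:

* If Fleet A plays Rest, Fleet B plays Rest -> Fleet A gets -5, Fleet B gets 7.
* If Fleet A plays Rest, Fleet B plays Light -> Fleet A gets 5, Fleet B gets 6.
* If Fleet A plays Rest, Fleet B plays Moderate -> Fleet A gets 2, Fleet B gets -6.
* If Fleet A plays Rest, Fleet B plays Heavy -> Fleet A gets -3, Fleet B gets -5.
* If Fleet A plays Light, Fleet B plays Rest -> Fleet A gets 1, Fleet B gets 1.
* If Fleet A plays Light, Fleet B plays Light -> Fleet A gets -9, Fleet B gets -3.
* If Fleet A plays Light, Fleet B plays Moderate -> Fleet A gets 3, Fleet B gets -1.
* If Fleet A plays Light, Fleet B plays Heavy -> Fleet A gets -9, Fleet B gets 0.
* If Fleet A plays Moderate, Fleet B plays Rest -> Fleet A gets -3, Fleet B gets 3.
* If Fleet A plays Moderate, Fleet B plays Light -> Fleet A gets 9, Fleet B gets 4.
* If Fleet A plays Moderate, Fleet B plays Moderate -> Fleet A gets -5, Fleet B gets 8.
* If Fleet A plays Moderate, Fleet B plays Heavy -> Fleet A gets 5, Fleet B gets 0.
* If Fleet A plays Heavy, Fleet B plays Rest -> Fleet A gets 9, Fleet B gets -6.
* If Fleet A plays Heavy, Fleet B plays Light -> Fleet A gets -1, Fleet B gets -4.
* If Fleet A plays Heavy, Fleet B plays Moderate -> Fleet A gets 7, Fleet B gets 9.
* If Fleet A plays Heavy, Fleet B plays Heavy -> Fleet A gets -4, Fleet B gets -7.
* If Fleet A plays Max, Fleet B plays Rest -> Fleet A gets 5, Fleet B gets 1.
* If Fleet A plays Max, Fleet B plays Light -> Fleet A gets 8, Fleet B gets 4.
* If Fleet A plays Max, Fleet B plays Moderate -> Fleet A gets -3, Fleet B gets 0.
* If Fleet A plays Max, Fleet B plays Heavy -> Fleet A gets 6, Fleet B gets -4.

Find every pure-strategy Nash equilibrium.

(Rest, Rest): Fleet A can switch to Light (-5 → 1). Not NE.
(Rest, Light): Fleet A can switch to Moderate (5 → 9). Not NE.
(Rest, Moderate): Fleet A can switch to Light (2 → 3). Not NE.
(Rest, Heavy): Fleet A can switch to Moderate (-3 → 5). Not NE.
(Light, Rest): Fleet A can switch to Heavy (1 → 9). Not NE.
(Light, Light): Fleet A can switch to Rest (-9 → 5). Not NE.
(Light, Moderate): Fleet A can switch to Heavy (3 → 7). Not NE.
(Light, Heavy): Fleet A can switch to Rest (-9 → -3). Not NE.
(Moderate, Rest): Fleet A can switch to Light (-3 → 1). Not NE.
(Moderate, Light): Fleet B can switch to Moderate (4 → 8). Not NE.
(Moderate, Moderate): Fleet A can switch to Rest (-5 → 2). Not NE.
(Moderate, Heavy): Fleet A can switch to Max (5 → 6). Not NE.
(Heavy, Moderate): Fleet A gets 7, best alternative 3; Fleet B gets 9, best alternative -4. No profitable deviation — NE.
(The remaining 7 profiles each have a profitable deviation by the same check.)

Pure NE: (Heavy, Moderate)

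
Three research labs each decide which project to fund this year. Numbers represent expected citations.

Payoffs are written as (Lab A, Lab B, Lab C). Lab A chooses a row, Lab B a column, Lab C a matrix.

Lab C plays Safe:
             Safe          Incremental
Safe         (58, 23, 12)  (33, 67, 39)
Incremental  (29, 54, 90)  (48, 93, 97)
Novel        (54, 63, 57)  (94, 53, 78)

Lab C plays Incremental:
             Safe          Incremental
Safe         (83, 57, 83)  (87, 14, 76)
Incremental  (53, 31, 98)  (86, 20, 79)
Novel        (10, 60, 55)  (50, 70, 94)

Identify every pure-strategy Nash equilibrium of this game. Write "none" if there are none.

For each player, find the best response to each opponent profile; mutual best responses are the pure NE.
Lab A against (Safe, Safe): payoffs 58, 29, 54 → best response Safe.
Lab A against (Safe, Incremental): payoffs 83, 53, 10 → best response Safe.
Lab A against (Incremental, Safe): payoffs 33, 48, 94 → best response Novel.
Lab A against (Incremental, Incremental): payoffs 87, 86, 50 → best response Safe.
Lab B against (Safe, Safe): payoffs 23, 67 → best response Incremental.
Lab B against (Safe, Incremental): payoffs 57, 14 → best response Safe.
Lab B against (Incremental, Safe): payoffs 54, 93 → best response Incremental.
Lab B against (Incremental, Incremental): payoffs 31, 20 → best response Safe.
Lab B against (Novel, Safe): payoffs 63, 53 → best response Safe.
Lab B against (Novel, Incremental): payoffs 60, 70 → best response Incremental.
Lab C against (Safe, Safe): payoffs 12, 83 → best response Incremental.
Lab C against (Safe, Incremental): payoffs 39, 76 → best response Incremental.
Lab C against (Incremental, Safe): payoffs 90, 98 → best response Incremental.
Lab C against (Incremental, Incremental): payoffs 97, 79 → best response Safe.
Lab C against (Novel, Safe): payoffs 57, 55 → best response Safe.
Lab C against (Novel, Incremental): payoffs 78, 94 → best response Incremental.
Mutual best responses: (Safe, Safe, Incremental).

(Safe, Safe, Incremental)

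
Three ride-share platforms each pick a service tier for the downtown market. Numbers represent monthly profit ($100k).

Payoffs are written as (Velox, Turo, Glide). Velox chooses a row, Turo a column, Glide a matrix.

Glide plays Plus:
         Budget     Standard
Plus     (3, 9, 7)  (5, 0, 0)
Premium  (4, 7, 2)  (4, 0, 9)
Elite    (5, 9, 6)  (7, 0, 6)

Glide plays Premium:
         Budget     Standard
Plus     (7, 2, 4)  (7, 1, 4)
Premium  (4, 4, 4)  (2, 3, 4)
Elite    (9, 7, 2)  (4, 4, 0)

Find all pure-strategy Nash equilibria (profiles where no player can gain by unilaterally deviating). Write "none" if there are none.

Pure NE: (Elite, Budget, Plus)

Mark each player's best response to every combination of opponents' strategies; a profile where every player is best-responding is a pure Nash equilibrium.
Velox against (Budget, Plus): payoffs 3, 4, 5 → best response Elite.
Velox against (Budget, Premium): payoffs 7, 4, 9 → best response Elite.
Velox against (Standard, Plus): payoffs 5, 4, 7 → best response Elite.
Velox against (Standard, Premium): payoffs 7, 2, 4 → best response Plus.
Turo against (Plus, Plus): payoffs 9, 0 → best response Budget.
Turo against (Plus, Premium): payoffs 2, 1 → best response Budget.
Turo against (Premium, Plus): payoffs 7, 0 → best response Budget.
Turo against (Premium, Premium): payoffs 4, 3 → best response Budget.
Turo against (Elite, Plus): payoffs 9, 0 → best response Budget.
Turo against (Elite, Premium): payoffs 7, 4 → best response Budget.
Glide against (Plus, Budget): payoffs 7, 4 → best response Plus.
Glide against (Plus, Standard): payoffs 0, 4 → best response Premium.
Glide against (Premium, Budget): payoffs 2, 4 → best response Premium.
Glide against (Premium, Standard): payoffs 9, 4 → best response Plus.
Glide against (Elite, Budget): payoffs 6, 2 → best response Plus.
Glide against (Elite, Standard): payoffs 6, 0 → best response Plus.
Mutual best responses: (Elite, Budget, Plus).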